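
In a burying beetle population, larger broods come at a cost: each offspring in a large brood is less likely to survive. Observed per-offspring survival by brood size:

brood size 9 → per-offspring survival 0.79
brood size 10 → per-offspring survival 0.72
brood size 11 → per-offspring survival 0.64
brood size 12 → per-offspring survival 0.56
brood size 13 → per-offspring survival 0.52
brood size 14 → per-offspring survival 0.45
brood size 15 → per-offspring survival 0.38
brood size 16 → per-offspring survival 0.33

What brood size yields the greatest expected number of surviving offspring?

Expected surviving offspring = c × s(c):
  c=9: 9 × 0.79 = 7.110
  c=10: 10 × 0.72 = 7.200
  c=11: 11 × 0.64 = 7.040
  c=12: 12 × 0.56 = 6.720
  c=13: 13 × 0.52 = 6.760
  c=14: 14 × 0.45 = 6.300
  c=15: 15 × 0.38 = 5.700
  c=16: 16 × 0.33 = 5.280
Maximum at c = 10 (7.200 surviving offspring).

10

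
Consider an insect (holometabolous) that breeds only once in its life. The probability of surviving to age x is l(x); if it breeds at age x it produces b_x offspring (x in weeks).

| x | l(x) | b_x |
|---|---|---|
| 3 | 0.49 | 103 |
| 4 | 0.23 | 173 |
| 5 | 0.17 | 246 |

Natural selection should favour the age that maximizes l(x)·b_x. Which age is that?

Expected offspring if breeding at age x = l(x) × b_x:
  age 3: 0.49 × 103 = 50.470
  age 4: 0.23 × 173 = 39.790
  age 5: 0.17 × 246 = 41.820
Maximum at age 3 (50.470).

3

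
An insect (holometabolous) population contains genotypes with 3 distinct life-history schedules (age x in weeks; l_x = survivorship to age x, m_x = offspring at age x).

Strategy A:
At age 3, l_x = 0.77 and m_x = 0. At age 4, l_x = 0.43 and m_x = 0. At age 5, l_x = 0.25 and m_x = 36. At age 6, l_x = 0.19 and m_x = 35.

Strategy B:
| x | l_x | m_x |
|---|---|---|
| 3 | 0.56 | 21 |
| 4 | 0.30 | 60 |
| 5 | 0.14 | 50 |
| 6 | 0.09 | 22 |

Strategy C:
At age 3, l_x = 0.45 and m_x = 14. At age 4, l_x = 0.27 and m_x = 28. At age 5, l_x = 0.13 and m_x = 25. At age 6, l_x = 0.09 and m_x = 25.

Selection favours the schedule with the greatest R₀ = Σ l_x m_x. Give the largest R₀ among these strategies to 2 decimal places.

38.74

Strategy A: R₀ = 0.77×0 + 0.43×0 + 0.25×36 + 0.19×35 = 15.6500
Strategy B: R₀ = 0.56×21 + 0.30×60 + 0.14×50 + 0.09×22 = 38.7400
Strategy C: R₀ = 0.45×14 + 0.27×28 + 0.13×25 + 0.09×25 = 19.3600
Highest R₀: strategy B with 38.7400.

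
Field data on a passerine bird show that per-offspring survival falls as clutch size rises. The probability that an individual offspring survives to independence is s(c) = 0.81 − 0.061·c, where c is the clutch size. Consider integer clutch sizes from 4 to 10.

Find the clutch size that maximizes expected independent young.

7

Expected independent young = c × s(c):
  c=4: 4 × 0.566 = 2.264
  c=5: 5 × 0.505 = 2.525
  c=6: 6 × 0.444 = 2.664
  c=7: 7 × 0.383 = 2.681
  c=8: 8 × 0.322 = 2.576
  c=9: 9 × 0.261 = 2.349
  c=10: 10 × 0.200 = 2.000
Maximum at c = 7 (2.681 independent young).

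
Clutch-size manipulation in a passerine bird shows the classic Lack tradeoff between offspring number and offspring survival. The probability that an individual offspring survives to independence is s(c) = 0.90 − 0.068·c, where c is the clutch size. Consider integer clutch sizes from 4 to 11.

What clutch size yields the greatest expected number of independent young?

Expected independent young = c × s(c):
  c=4: 4 × 0.628 = 2.512
  c=5: 5 × 0.560 = 2.800
  c=6: 6 × 0.492 = 2.952
  c=7: 7 × 0.424 = 2.968
  c=8: 8 × 0.356 = 2.848
  c=9: 9 × 0.288 = 2.592
  c=10: 10 × 0.220 = 2.200
  c=11: 11 × 0.152 = 1.672
Maximum at c = 7 (2.968 independent young).

7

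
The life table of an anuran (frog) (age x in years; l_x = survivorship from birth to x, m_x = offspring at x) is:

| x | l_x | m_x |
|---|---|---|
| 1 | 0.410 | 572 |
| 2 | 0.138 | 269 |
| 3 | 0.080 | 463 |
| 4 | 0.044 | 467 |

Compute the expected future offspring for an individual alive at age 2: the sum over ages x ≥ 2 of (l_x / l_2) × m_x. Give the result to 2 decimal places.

686.30

l_2 = 0.138. Conditional survival from age 2 to x is l_x / l_2.
  x=2: (0.138/0.138) × 269 = 269.0000
  x=3: (0.080/0.138) × 463 = 268.4058
  x=4: (0.044/0.138) × 467 = 148.8986
Sum = 269.0000 + 268.4058 + 148.8986 = 686.3043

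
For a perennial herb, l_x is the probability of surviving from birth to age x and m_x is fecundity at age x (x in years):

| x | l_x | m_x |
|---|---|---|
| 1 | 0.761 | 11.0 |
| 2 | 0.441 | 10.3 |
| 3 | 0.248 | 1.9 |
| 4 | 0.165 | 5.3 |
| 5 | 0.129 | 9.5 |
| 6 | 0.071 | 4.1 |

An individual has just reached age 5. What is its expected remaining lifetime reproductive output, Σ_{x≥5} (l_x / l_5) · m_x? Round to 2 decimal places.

l_5 = 0.129. Conditional survival from age 5 to x is l_x / l_5.
  x=5: (0.129/0.129) × 9.5 = 9.5000
  x=6: (0.071/0.129) × 4.1 = 2.2566
Sum = 9.5000 + 2.2566 = 11.7566

11.76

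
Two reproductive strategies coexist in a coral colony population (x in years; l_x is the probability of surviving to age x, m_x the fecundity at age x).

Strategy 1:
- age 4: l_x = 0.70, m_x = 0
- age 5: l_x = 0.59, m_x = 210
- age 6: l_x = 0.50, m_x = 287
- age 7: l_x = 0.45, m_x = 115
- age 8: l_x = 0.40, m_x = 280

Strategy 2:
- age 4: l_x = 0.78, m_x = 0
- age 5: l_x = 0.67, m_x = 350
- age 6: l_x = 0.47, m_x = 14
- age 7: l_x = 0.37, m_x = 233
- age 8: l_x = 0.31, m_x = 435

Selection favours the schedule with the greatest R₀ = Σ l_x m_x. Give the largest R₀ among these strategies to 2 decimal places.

462.14

Strategy 1: R₀ = 0.70×0 + 0.59×210 + 0.50×287 + 0.45×115 + 0.40×280 = 431.1500
Strategy 2: R₀ = 0.78×0 + 0.67×350 + 0.47×14 + 0.37×233 + 0.31×435 = 462.1400
Highest R₀: strategy 2 with 462.1400.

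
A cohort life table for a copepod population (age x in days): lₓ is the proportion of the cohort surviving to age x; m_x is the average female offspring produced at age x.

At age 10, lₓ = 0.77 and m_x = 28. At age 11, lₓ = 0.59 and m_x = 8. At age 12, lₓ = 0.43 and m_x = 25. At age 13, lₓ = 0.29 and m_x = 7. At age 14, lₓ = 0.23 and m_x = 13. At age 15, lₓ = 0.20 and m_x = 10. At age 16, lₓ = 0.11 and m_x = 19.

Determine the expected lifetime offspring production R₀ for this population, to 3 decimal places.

46.140

R₀ = Σ lₓ m_x:
  age 10: 0.77 × 28 = 21.5600
  age 11: 0.59 × 8 = 4.7200
  age 12: 0.43 × 25 = 10.7500
  age 13: 0.29 × 7 = 2.0300
  age 14: 0.23 × 13 = 2.9900
  age 15: 0.20 × 10 = 2.0000
  age 16: 0.11 × 19 = 2.0900
R₀ = 21.5600 + 4.7200 + 10.7500 + 2.0300 + 2.9900 + 2.0000 + 2.0900 = 46.1400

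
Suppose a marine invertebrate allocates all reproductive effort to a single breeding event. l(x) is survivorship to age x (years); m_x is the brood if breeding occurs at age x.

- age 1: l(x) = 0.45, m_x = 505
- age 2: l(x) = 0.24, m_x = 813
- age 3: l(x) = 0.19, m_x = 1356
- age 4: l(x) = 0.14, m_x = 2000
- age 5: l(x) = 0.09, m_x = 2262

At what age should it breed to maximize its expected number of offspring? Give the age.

Expected offspring if breeding at age x = l(x) × m_x:
  age 1: 0.45 × 505 = 227.250
  age 2: 0.24 × 813 = 195.120
  age 3: 0.19 × 1356 = 257.640
  age 4: 0.14 × 2000 = 280.000
  age 5: 0.09 × 2262 = 203.580
Maximum at age 4 (280.000).

4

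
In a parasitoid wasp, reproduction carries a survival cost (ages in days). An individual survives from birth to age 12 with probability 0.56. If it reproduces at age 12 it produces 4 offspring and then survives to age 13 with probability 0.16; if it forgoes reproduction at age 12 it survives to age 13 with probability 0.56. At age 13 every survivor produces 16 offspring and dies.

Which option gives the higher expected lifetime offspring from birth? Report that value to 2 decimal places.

5.02

breed at age 12: R₀ = 0.56 × (4 + 0.16 × 16) = 0.56 × 6.5600 = 3.6736
delay to age 13: R₀ = 0.56 × (0.56 × 16) = 0.56 × 8.9600 = 5.0176
Higher: delay to age 13 (5.0176).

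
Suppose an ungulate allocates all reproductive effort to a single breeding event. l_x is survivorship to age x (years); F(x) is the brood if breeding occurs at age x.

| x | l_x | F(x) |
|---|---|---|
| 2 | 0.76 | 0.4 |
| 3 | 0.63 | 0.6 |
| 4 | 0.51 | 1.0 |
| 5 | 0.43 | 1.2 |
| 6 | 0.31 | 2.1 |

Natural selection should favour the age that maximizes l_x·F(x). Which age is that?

Expected offspring if breeding at age x = l_x × F(x):
  age 2: 0.76 × 0.4 = 0.304
  age 3: 0.63 × 0.6 = 0.378
  age 4: 0.51 × 1.0 = 0.510
  age 5: 0.43 × 1.2 = 0.516
  age 6: 0.31 × 2.1 = 0.651
Maximum at age 6 (0.651).

6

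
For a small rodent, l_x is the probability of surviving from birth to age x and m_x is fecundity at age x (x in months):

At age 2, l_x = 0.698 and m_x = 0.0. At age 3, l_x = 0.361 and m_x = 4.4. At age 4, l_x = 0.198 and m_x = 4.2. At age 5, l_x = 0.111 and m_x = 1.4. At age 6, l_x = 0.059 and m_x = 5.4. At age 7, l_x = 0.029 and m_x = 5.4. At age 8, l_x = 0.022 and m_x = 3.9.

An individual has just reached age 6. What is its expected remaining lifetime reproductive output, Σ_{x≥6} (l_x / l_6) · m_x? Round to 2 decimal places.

9.51

l_6 = 0.059. Conditional survival from age 6 to x is l_x / l_6.
  x=6: (0.059/0.059) × 5.4 = 5.4000
  x=7: (0.029/0.059) × 5.4 = 2.6542
  x=8: (0.022/0.059) × 3.9 = 1.4542
Sum = 5.4000 + 2.6542 + 1.4542 = 9.5085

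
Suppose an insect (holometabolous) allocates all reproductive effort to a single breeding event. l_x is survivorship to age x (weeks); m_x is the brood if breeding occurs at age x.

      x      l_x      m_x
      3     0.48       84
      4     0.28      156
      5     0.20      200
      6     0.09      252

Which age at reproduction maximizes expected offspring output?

Expected offspring if breeding at age x = l_x × m_x:
  age 3: 0.48 × 84 = 40.320
  age 4: 0.28 × 156 = 43.680
  age 5: 0.20 × 200 = 40.000
  age 6: 0.09 × 252 = 22.680
Maximum at age 4 (43.680).

4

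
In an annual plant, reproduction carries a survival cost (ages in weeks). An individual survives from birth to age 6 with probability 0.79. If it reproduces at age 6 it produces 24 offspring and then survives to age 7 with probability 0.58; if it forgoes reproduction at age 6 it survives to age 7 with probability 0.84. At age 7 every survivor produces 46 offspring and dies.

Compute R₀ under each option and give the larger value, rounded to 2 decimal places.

breed at age 6: R₀ = 0.79 × (24 + 0.58 × 46) = 0.79 × 50.6800 = 40.0372
delay to age 7: R₀ = 0.79 × (0.84 × 46) = 0.79 × 38.6400 = 30.5256
Higher: breed at age 6 (40.0372).

40.04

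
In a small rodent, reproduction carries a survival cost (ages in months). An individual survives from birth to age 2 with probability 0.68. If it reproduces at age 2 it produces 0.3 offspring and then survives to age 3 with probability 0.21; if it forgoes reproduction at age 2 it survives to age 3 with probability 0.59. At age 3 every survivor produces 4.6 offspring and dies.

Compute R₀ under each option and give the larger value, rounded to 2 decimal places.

breed at age 2: R₀ = 0.68 × (0.3 + 0.21 × 4.6) = 0.68 × 1.2660 = 0.8609
delay to age 3: R₀ = 0.68 × (0.59 × 4.6) = 0.68 × 2.7140 = 1.8455
Higher: delay to age 3 (1.8455).

1.85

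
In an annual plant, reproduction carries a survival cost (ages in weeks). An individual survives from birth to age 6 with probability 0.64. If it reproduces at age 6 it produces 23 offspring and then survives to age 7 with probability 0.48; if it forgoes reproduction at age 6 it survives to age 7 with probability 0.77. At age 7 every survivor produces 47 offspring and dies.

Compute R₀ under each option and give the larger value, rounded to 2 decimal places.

breed at age 6: R₀ = 0.64 × (23 + 0.48 × 47) = 0.64 × 45.5600 = 29.1584
delay to age 7: R₀ = 0.64 × (0.77 × 47) = 0.64 × 36.1900 = 23.1616
Higher: breed at age 6 (29.1584).

29.16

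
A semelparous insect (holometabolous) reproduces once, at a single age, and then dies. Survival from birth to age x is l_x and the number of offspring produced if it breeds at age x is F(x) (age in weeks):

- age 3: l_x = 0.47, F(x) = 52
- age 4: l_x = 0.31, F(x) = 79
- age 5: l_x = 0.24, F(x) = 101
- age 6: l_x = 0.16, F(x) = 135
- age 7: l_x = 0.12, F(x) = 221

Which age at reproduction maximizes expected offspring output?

Expected offspring if breeding at age x = l_x × F(x):
  age 3: 0.47 × 52 = 24.440
  age 4: 0.31 × 79 = 24.490
  age 5: 0.24 × 101 = 24.240
  age 6: 0.16 × 135 = 21.600
  age 7: 0.12 × 221 = 26.520
Maximum at age 7 (26.520).

7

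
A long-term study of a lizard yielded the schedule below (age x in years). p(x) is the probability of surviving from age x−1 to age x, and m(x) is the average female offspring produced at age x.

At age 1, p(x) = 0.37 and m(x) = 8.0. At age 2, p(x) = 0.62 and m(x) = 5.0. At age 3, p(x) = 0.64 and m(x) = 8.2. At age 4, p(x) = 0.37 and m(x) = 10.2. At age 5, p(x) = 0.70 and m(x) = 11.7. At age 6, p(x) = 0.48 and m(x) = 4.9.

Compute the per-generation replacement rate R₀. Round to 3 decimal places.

Survivorship from birth: l_x = p_1·p_2·…·p_x.
  l_1 = 0.37000
  l_2 = 0.22940
  l_3 = 0.14682
  l_4 = 0.05432
  l_5 = 0.03803
  l_6 = 0.01825
R₀ = Σ l_x m(x):
  age 1: 0.37000 × 8.0 = 2.9600
  age 2: 0.22940 × 5.0 = 1.1470
  age 3: 0.14682 × 8.2 = 1.2039
  age 4: 0.05432 × 10.2 = 0.5541
  age 5: 0.03803 × 11.7 = 0.4450
  age 6: 0.01825 × 4.9 = 0.0894
R₀ = 2.9600 + 1.1470 + 1.2039 + 0.5541 + 0.4450 + 0.0894 = 6.3994

6.399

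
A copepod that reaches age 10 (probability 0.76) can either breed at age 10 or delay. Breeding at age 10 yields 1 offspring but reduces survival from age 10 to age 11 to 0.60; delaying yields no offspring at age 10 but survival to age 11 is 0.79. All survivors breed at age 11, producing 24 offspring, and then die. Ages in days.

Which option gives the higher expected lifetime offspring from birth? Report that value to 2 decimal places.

14.41

breed at age 10: R₀ = 0.76 × (1 + 0.60 × 24) = 0.76 × 15.4000 = 11.7040
delay to age 11: R₀ = 0.76 × (0.79 × 24) = 0.76 × 18.9600 = 14.4096
Higher: delay to age 11 (14.4096).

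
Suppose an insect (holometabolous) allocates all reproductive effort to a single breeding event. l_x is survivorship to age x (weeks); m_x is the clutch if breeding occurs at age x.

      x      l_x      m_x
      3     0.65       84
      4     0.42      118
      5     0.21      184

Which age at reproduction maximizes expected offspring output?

3

Expected offspring if breeding at age x = l_x × m_x:
  age 3: 0.65 × 84 = 54.600
  age 4: 0.42 × 118 = 49.560
  age 5: 0.21 × 184 = 38.640
Maximum at age 3 (54.600).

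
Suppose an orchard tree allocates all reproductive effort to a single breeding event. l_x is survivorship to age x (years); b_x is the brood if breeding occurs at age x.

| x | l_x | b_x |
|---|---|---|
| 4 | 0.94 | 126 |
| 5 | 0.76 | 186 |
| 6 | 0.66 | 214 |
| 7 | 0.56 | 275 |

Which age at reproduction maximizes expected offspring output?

Expected offspring if breeding at age x = l_x × b_x:
  age 4: 0.94 × 126 = 118.440
  age 5: 0.76 × 186 = 141.360
  age 6: 0.66 × 214 = 141.240
  age 7: 0.56 × 275 = 154.000
Maximum at age 7 (154.000).

7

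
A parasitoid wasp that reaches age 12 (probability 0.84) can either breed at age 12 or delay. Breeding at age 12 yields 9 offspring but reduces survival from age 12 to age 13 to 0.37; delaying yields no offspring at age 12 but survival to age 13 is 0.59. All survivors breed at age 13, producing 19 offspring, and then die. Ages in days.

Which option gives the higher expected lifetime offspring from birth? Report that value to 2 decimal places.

13.47

breed at age 12: R₀ = 0.84 × (9 + 0.37 × 19) = 0.84 × 16.0300 = 13.4652
delay to age 13: R₀ = 0.84 × (0.59 × 19) = 0.84 × 11.2100 = 9.4164
Higher: breed at age 12 (13.4652).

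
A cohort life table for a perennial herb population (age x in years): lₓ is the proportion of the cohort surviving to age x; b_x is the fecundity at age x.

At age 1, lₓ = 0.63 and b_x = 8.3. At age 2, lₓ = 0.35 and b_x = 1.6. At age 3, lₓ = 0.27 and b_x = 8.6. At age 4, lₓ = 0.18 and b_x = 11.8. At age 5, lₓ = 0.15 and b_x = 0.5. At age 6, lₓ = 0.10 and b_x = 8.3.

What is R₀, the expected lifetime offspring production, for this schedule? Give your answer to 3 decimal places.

11.140

R₀ = Σ lₓ b_x:
  age 1: 0.63 × 8.3 = 5.2290
  age 2: 0.35 × 1.6 = 0.5600
  age 3: 0.27 × 8.6 = 2.3220
  age 4: 0.18 × 11.8 = 2.1240
  age 5: 0.15 × 0.5 = 0.0750
  age 6: 0.10 × 8.3 = 0.8300
R₀ = 5.2290 + 0.5600 + 2.3220 + 2.1240 + 0.0750 + 0.8300 = 11.1400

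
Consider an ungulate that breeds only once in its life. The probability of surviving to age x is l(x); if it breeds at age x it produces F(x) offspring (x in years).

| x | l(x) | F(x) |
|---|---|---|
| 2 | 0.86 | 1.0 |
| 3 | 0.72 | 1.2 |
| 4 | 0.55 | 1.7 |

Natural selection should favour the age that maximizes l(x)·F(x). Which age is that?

4

Expected offspring if breeding at age x = l(x) × F(x):
  age 2: 0.86 × 1.0 = 0.860
  age 3: 0.72 × 1.2 = 0.864
  age 4: 0.55 × 1.7 = 0.935
Maximum at age 4 (0.935).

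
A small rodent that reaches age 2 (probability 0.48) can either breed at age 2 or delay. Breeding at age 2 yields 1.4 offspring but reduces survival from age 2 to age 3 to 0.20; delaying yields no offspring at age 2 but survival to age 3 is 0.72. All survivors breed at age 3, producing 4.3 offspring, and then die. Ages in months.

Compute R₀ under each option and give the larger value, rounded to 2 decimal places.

breed at age 2: R₀ = 0.48 × (1.4 + 0.20 × 4.3) = 0.48 × 2.2600 = 1.0848
delay to age 3: R₀ = 0.48 × (0.72 × 4.3) = 0.48 × 3.0960 = 1.4861
Higher: delay to age 3 (1.4861).

1.49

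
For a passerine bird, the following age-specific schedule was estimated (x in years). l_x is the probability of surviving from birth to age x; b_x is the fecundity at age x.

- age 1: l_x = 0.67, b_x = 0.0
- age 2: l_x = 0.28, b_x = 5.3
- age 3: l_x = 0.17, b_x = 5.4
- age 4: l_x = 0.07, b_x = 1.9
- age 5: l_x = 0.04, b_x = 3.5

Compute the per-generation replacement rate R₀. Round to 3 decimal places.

R₀ = Σ l_x b_x:
  age 1: 0.67 × 0.0 = 0.0000
  age 2: 0.28 × 5.3 = 1.4840
  age 3: 0.17 × 5.4 = 0.9180
  age 4: 0.07 × 1.9 = 0.1330
  age 5: 0.04 × 3.5 = 0.1400
R₀ = 0.0000 + 1.4840 + 0.9180 + 0.1330 + 0.1400 = 2.6750

2.675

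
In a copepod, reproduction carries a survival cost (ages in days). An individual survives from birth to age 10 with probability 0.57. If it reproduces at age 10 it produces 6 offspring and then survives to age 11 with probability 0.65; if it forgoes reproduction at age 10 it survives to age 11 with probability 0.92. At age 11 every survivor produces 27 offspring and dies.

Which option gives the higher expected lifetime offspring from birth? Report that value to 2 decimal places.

14.16

breed at age 10: R₀ = 0.57 × (6 + 0.65 × 27) = 0.57 × 23.5500 = 13.4235
delay to age 11: R₀ = 0.57 × (0.92 × 27) = 0.57 × 24.8400 = 14.1588
Higher: delay to age 11 (14.1588).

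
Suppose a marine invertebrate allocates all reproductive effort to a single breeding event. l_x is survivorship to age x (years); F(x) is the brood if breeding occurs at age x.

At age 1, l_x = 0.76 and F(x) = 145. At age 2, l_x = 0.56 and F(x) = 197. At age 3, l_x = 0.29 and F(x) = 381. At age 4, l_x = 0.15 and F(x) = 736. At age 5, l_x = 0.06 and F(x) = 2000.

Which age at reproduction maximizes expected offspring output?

5

Expected offspring if breeding at age x = l_x × F(x):
  age 1: 0.76 × 145 = 110.200
  age 2: 0.56 × 197 = 110.320
  age 3: 0.29 × 381 = 110.490
  age 4: 0.15 × 736 = 110.400
  age 5: 0.06 × 2000 = 120.000
Maximum at age 5 (120.000).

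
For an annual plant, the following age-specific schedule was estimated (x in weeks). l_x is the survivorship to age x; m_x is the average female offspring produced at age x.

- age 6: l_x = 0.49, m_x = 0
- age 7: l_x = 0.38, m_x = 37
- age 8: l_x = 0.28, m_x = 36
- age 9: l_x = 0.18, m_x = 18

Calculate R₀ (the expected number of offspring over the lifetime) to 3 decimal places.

R₀ = Σ l_x m_x:
  age 6: 0.49 × 0 = 0.0000
  age 7: 0.38 × 37 = 14.0600
  age 8: 0.28 × 36 = 10.0800
  age 9: 0.18 × 18 = 3.2400
R₀ = 0.0000 + 14.0600 + 10.0800 + 3.2400 = 27.3800

27.380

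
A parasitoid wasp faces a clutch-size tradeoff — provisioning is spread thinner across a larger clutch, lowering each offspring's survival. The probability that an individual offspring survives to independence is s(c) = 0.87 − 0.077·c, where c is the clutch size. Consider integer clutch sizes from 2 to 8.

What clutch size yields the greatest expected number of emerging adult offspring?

Expected emerging adult offspring = c × s(c):
  c=2: 2 × 0.716 = 1.432
  c=3: 3 × 0.639 = 1.917
  c=4: 4 × 0.562 = 2.248
  c=5: 5 × 0.485 = 2.425
  c=6: 6 × 0.408 = 2.448
  c=7: 7 × 0.331 = 2.317
  c=8: 8 × 0.254 = 2.032
Maximum at c = 6 (2.448 emerging adult offspring).

6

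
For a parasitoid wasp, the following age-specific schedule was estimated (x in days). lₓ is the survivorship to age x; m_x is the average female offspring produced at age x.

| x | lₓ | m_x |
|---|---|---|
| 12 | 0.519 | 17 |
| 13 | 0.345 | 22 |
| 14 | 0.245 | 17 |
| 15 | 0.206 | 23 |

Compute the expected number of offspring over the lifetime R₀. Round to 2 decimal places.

R₀ = Σ lₓ m_x:
  age 12: 0.519 × 17 = 8.8230
  age 13: 0.345 × 22 = 7.5900
  age 14: 0.245 × 17 = 4.1650
  age 15: 0.206 × 23 = 4.7380
R₀ = 8.8230 + 7.5900 + 4.1650 + 4.7380 = 25.3160

25.32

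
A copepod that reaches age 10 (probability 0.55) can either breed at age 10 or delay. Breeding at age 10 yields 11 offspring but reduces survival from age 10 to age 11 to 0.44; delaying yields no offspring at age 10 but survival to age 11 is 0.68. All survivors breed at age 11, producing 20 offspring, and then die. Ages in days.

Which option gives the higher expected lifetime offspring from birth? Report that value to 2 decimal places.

10.89

breed at age 10: R₀ = 0.55 × (11 + 0.44 × 20) = 0.55 × 19.8000 = 10.8900
delay to age 11: R₀ = 0.55 × (0.68 × 20) = 0.55 × 13.6000 = 7.4800
Higher: breed at age 10 (10.8900).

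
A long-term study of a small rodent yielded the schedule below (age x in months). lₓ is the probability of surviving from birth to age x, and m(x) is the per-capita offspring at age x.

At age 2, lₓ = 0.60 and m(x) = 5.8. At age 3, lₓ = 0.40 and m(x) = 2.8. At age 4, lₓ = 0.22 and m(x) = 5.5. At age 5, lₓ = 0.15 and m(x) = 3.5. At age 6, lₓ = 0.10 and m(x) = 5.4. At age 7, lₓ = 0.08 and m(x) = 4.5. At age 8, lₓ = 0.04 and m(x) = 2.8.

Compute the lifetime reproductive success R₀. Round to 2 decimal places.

7.35

R₀ = Σ lₓ m(x):
  age 2: 0.60 × 5.8 = 3.4800
  age 3: 0.40 × 2.8 = 1.1200
  age 4: 0.22 × 5.5 = 1.2100
  age 5: 0.15 × 3.5 = 0.5250
  age 6: 0.10 × 5.4 = 0.5400
  age 7: 0.08 × 4.5 = 0.3600
  age 8: 0.04 × 2.8 = 0.1120
R₀ = 3.4800 + 1.1200 + 1.2100 + 0.5250 + 0.5400 + 0.3600 + 0.1120 = 7.3470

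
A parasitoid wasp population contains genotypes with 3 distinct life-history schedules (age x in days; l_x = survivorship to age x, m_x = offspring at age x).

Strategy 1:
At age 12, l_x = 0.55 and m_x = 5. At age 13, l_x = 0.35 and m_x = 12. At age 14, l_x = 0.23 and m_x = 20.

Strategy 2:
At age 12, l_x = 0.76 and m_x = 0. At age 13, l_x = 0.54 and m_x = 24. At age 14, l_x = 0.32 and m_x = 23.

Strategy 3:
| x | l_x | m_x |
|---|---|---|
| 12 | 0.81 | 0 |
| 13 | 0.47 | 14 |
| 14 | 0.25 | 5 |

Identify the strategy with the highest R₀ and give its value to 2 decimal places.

Strategy 1: R₀ = 0.55×5 + 0.35×12 + 0.23×20 = 11.5500
Strategy 2: R₀ = 0.76×0 + 0.54×24 + 0.32×23 = 20.3200
Strategy 3: R₀ = 0.81×0 + 0.47×14 + 0.25×5 = 7.8300
Highest R₀: strategy 2 with 20.3200.

20.32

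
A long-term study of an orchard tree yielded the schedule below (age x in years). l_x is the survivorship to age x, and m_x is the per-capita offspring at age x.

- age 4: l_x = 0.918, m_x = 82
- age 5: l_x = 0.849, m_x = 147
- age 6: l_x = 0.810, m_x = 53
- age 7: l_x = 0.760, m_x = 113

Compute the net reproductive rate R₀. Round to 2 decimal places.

R₀ = Σ l_x m_x:
  age 4: 0.918 × 82 = 75.2760
  age 5: 0.849 × 147 = 124.8030
  age 6: 0.810 × 53 = 42.9300
  age 7: 0.760 × 113 = 85.8800
R₀ = 75.2760 + 124.8030 + 42.9300 + 85.8800 = 328.8890

328.89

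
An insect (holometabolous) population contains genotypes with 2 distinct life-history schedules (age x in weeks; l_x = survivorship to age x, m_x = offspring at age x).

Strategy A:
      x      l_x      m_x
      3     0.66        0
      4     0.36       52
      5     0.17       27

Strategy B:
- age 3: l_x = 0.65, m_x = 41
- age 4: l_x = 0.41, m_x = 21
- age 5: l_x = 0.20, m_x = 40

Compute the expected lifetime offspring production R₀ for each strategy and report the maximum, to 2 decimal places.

43.26

Strategy A: R₀ = 0.66×0 + 0.36×52 + 0.17×27 = 23.3100
Strategy B: R₀ = 0.65×41 + 0.41×21 + 0.20×40 = 43.2600
Highest R₀: strategy B with 43.2600.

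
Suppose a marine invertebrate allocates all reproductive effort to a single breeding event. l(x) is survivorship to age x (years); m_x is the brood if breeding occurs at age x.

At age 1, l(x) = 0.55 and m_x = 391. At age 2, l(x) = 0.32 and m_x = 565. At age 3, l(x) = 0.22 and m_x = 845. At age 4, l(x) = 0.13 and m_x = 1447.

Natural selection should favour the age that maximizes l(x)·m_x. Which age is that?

Expected offspring if breeding at age x = l(x) × m_x:
  age 1: 0.55 × 391 = 215.050
  age 2: 0.32 × 565 = 180.800
  age 3: 0.22 × 845 = 185.900
  age 4: 0.13 × 1447 = 188.110
Maximum at age 1 (215.050).

1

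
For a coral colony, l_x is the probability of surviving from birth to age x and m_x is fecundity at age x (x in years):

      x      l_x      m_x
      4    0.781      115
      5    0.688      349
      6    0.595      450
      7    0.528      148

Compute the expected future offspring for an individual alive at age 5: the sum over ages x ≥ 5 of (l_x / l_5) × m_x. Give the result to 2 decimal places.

851.75

l_5 = 0.688. Conditional survival from age 5 to x is l_x / l_5.
  x=5: (0.688/0.688) × 349 = 349.0000
  x=6: (0.595/0.688) × 450 = 389.1715
  x=7: (0.528/0.688) × 148 = 113.5814
Sum = 349.0000 + 389.1715 + 113.5814 = 851.7529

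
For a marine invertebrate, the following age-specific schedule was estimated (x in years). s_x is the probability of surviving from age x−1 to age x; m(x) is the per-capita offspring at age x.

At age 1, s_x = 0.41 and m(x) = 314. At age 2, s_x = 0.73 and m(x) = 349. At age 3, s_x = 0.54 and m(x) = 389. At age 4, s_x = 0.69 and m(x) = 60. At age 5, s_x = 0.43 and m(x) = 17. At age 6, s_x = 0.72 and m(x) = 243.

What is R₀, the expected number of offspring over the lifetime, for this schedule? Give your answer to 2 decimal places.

Survivorship from birth: l_x = s_1·s_2·…·s_x.
  l_1 = 0.41000
  l_2 = 0.29930
  l_3 = 0.16162
  l_4 = 0.11152
  l_5 = 0.04795
  l_6 = 0.03453
R₀ = Σ l_x m(x):
  age 1: 0.41000 × 314 = 128.7400
  age 2: 0.29930 × 349 = 104.4557
  age 3: 0.16162 × 389 = 62.8702
  age 4: 0.11152 × 60 = 6.6912
  age 5: 0.04795 × 17 = 0.8152
  age 6: 0.03453 × 243 = 8.3908
R₀ = 128.7400 + 104.4557 + 62.8702 + 6.6912 + 0.8152 + 8.3908 = 311.9630

311.96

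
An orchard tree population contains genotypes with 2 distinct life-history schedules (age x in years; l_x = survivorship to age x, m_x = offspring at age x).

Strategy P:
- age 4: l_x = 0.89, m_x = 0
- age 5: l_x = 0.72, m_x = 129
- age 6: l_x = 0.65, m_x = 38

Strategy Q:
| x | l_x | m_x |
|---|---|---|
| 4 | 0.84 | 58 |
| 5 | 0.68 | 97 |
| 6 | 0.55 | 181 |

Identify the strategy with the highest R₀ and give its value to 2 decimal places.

214.23

Strategy P: R₀ = 0.89×0 + 0.72×129 + 0.65×38 = 117.5800
Strategy Q: R₀ = 0.84×58 + 0.68×97 + 0.55×181 = 214.2300
Highest R₀: strategy Q with 214.2300.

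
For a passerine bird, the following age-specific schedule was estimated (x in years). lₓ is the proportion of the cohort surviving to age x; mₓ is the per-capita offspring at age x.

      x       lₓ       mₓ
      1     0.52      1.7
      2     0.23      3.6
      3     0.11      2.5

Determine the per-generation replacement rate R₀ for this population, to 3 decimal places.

R₀ = Σ lₓ mₓ:
  age 1: 0.52 × 1.7 = 0.8840
  age 2: 0.23 × 3.6 = 0.8280
  age 3: 0.11 × 2.5 = 0.2750
R₀ = 0.8840 + 0.8280 + 0.2750 = 1.9870

1.987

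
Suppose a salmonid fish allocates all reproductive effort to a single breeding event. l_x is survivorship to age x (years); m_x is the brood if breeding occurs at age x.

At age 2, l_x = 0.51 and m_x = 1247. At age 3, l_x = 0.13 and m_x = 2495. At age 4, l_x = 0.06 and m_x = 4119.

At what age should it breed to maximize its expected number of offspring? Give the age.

2

Expected offspring if breeding at age x = l_x × m_x:
  age 2: 0.51 × 1247 = 635.970
  age 3: 0.13 × 2495 = 324.350
  age 4: 0.06 × 4119 = 247.140
Maximum at age 2 (635.970).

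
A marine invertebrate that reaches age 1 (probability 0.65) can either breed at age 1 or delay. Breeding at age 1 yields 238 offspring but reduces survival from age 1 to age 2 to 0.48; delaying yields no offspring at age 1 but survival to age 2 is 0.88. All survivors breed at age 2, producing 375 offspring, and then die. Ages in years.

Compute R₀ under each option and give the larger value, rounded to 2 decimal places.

271.70

breed at age 1: R₀ = 0.65 × (238 + 0.48 × 375) = 0.65 × 418.0000 = 271.7000
delay to age 2: R₀ = 0.65 × (0.88 × 375) = 0.65 × 330.0000 = 214.5000
Higher: breed at age 1 (271.7000).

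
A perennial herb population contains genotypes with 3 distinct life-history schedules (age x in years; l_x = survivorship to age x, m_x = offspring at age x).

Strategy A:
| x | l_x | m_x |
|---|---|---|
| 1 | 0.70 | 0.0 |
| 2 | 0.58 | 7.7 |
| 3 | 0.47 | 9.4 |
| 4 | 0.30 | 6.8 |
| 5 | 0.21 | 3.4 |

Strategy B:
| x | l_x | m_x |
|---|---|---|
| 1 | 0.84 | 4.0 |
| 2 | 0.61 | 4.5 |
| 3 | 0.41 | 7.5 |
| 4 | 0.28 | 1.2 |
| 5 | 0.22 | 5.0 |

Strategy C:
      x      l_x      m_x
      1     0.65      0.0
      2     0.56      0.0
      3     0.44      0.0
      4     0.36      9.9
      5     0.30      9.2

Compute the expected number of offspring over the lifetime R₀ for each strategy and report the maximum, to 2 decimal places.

Strategy A: R₀ = 0.70×0.0 + 0.58×7.7 + 0.47×9.4 + 0.30×6.8 + 0.21×3.4 = 11.6380
Strategy B: R₀ = 0.84×4.0 + 0.61×4.5 + 0.41×7.5 + 0.28×1.2 + 0.22×5.0 = 10.6160
Strategy C: R₀ = 0.65×0.0 + 0.56×0.0 + 0.44×0.0 + 0.36×9.9 + 0.30×9.2 = 6.3240
Highest R₀: strategy A with 11.6380.

11.64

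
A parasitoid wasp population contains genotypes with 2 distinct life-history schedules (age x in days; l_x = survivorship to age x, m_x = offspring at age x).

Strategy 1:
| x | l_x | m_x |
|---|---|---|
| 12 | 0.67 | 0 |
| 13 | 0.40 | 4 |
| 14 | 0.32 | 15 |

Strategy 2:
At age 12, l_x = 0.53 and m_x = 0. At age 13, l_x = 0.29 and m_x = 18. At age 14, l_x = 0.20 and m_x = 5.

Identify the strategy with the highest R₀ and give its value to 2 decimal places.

Strategy 1: R₀ = 0.67×0 + 0.40×4 + 0.32×15 = 6.4000
Strategy 2: R₀ = 0.53×0 + 0.29×18 + 0.20×5 = 6.2200
Highest R₀: strategy 1 with 6.4000.

6.40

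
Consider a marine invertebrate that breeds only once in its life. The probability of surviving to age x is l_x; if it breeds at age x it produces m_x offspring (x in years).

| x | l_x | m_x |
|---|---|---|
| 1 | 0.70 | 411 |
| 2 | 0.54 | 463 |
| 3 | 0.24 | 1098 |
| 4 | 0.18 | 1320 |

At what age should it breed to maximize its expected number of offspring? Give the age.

1

Expected offspring if breeding at age x = l_x × m_x:
  age 1: 0.70 × 411 = 287.700
  age 2: 0.54 × 463 = 250.020
  age 3: 0.24 × 1098 = 263.520
  age 4: 0.18 × 1320 = 237.600
Maximum at age 1 (287.700).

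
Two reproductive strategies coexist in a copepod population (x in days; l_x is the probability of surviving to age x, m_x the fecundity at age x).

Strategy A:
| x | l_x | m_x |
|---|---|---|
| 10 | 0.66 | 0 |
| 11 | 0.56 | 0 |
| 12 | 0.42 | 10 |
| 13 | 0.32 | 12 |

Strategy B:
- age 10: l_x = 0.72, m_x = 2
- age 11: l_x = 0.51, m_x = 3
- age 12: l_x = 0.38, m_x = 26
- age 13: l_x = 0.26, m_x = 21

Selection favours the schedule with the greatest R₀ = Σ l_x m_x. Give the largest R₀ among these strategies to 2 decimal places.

Strategy A: R₀ = 0.66×0 + 0.56×0 + 0.42×10 + 0.32×12 = 8.0400
Strategy B: R₀ = 0.72×2 + 0.51×3 + 0.38×26 + 0.26×21 = 18.3100
Highest R₀: strategy B with 18.3100.

18.31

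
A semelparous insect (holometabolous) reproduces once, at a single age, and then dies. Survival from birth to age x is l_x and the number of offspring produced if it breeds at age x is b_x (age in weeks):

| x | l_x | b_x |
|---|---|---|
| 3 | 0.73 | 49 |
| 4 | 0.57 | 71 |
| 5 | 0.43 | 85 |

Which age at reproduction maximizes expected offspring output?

4

Expected offspring if breeding at age x = l_x × b_x:
  age 3: 0.73 × 49 = 35.770
  age 4: 0.57 × 71 = 40.470
  age 5: 0.43 × 85 = 36.550
Maximum at age 4 (40.470).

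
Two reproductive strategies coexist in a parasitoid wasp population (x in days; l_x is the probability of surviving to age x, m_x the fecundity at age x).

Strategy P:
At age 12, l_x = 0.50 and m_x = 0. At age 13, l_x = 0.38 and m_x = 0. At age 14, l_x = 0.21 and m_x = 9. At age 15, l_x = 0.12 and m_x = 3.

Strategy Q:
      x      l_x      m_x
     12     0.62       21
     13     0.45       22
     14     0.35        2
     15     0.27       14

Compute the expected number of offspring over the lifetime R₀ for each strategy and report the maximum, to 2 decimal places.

Strategy P: R₀ = 0.50×0 + 0.38×0 + 0.21×9 + 0.12×3 = 2.2500
Strategy Q: R₀ = 0.62×21 + 0.45×22 + 0.35×2 + 0.27×14 = 27.4000
Highest R₀: strategy Q with 27.4000.

27.40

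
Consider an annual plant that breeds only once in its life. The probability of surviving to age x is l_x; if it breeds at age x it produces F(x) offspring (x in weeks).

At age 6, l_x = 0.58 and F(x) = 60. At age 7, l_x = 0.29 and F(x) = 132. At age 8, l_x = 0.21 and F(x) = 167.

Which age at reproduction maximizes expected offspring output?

7

Expected offspring if breeding at age x = l_x × F(x):
  age 6: 0.58 × 60 = 34.800
  age 7: 0.29 × 132 = 38.280
  age 8: 0.21 × 167 = 35.070
Maximum at age 7 (38.280).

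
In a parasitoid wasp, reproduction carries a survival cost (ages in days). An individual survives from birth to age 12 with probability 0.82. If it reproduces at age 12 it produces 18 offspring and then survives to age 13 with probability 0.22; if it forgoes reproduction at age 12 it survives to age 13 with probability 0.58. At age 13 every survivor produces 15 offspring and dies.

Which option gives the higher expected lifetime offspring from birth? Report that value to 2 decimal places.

breed at age 12: R₀ = 0.82 × (18 + 0.22 × 15) = 0.82 × 21.3000 = 17.4660
delay to age 13: R₀ = 0.82 × (0.58 × 15) = 0.82 × 8.7000 = 7.1340
Higher: breed at age 12 (17.4660).

17.47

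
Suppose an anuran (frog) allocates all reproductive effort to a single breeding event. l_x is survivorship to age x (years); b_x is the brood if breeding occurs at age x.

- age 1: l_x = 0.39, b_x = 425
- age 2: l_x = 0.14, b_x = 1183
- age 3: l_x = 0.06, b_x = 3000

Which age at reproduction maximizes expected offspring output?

Expected offspring if breeding at age x = l_x × b_x:
  age 1: 0.39 × 425 = 165.750
  age 2: 0.14 × 1183 = 165.620
  age 3: 0.06 × 3000 = 180.000
Maximum at age 3 (180.000).

3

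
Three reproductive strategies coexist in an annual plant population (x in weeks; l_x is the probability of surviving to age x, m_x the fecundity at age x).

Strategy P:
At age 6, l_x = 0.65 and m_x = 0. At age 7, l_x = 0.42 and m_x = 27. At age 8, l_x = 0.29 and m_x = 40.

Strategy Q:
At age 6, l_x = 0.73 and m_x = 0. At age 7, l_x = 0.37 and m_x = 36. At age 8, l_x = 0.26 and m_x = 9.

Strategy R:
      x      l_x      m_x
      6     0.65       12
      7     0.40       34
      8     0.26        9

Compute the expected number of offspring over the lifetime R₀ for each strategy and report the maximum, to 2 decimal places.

23.74

Strategy P: R₀ = 0.65×0 + 0.42×27 + 0.29×40 = 22.9400
Strategy Q: R₀ = 0.73×0 + 0.37×36 + 0.26×9 = 15.6600
Strategy R: R₀ = 0.65×12 + 0.40×34 + 0.26×9 = 23.7400
Highest R₀: strategy R with 23.7400.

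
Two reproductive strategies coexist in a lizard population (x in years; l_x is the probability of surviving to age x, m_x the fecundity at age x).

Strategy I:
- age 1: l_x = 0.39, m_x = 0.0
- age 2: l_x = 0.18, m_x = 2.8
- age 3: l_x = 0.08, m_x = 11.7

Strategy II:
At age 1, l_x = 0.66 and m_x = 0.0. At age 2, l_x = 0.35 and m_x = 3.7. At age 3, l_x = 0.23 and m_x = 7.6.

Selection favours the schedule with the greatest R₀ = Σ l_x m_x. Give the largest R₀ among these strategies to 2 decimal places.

3.04

Strategy I: R₀ = 0.39×0.0 + 0.18×2.8 + 0.08×11.7 = 1.4400
Strategy II: R₀ = 0.66×0.0 + 0.35×3.7 + 0.23×7.6 = 3.0430
Highest R₀: strategy II with 3.0430.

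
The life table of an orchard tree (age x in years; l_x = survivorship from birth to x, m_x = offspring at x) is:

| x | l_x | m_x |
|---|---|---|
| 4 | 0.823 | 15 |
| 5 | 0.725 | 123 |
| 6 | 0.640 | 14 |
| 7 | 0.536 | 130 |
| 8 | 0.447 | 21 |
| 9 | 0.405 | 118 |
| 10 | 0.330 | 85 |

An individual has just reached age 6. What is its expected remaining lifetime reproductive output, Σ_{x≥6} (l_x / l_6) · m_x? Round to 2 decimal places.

l_6 = 0.640. Conditional survival from age 6 to x is l_x / l_6.
  x=6: (0.640/0.640) × 14 = 14.0000
  x=7: (0.536/0.640) × 130 = 108.8750
  x=8: (0.447/0.640) × 21 = 14.6672
  x=9: (0.405/0.640) × 118 = 74.6719
  x=10: (0.330/0.640) × 85 = 43.8281
Sum = 14.0000 + 108.8750 + 14.6672 + 74.6719 + 43.8281 = 256.0422

256.04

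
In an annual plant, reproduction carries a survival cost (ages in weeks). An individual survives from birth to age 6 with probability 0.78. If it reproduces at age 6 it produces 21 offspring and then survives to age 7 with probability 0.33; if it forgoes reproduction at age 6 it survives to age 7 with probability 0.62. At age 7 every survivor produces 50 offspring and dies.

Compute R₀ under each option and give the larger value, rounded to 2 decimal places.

29.25

breed at age 6: R₀ = 0.78 × (21 + 0.33 × 50) = 0.78 × 37.5000 = 29.2500
delay to age 7: R₀ = 0.78 × (0.62 × 50) = 0.78 × 31.0000 = 24.1800
Higher: breed at age 6 (29.2500).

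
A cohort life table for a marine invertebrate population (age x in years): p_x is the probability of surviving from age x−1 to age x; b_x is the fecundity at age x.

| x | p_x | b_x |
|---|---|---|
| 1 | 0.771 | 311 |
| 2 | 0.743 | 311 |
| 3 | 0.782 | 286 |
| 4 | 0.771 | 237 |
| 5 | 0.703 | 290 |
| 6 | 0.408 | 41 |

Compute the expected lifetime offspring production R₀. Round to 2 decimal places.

Survivorship from birth: l_x = p_1·p_2·…·p_x.
  l_1 = 0.77100
  l_2 = 0.57285
  l_3 = 0.44797
  l_4 = 0.34539
  l_5 = 0.24281
  l_6 = 0.09906
R₀ = Σ l_x b_x:
  age 1: 0.77100 × 311 = 239.7810
  age 2: 0.57285 × 311 = 178.1564
  age 3: 0.44797 × 286 = 128.1194
  age 4: 0.34539 × 237 = 81.8574
  age 5: 0.24281 × 290 = 70.4149
  age 6: 0.09906 × 41 = 4.0615
R₀ = 239.7810 + 178.1564 + 128.1194 + 81.8574 + 70.4149 + 4.0615 = 702.3906

702.39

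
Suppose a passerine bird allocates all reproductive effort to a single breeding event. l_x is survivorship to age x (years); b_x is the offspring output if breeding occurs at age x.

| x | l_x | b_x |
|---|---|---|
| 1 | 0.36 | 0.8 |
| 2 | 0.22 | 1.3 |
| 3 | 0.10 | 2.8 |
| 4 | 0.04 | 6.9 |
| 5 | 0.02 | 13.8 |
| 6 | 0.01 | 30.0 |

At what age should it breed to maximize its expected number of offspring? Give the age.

6

Expected offspring if breeding at age x = l_x × b_x:
  age 1: 0.36 × 0.8 = 0.288
  age 2: 0.22 × 1.3 = 0.286
  age 3: 0.10 × 2.8 = 0.280
  age 4: 0.04 × 6.9 = 0.276
  age 5: 0.02 × 13.8 = 0.276
  age 6: 0.01 × 30.0 = 0.300
Maximum at age 6 (0.300).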